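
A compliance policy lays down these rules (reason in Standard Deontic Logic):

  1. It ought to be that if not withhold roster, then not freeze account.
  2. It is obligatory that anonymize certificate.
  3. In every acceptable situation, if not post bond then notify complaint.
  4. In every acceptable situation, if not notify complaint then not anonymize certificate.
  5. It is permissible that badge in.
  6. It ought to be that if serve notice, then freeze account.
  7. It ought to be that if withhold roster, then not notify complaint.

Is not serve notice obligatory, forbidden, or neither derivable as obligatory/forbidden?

From premise 2 we have O(anonymize_certificate).
The contrapositive of premise 4 (O(¬notify_complaint → ¬anonymize_certificate)) is O(anonymize_certificate → notify_complaint), and O(anonymize_certificate) is already established, so O(notify_complaint).
The contrapositive of premise 7 (O(withhold_roster → ¬notify_complaint)) is O(notify_complaint → ¬withhold_roster), and O(notify_complaint) is already established, so O(¬withhold_roster).
From O(¬withhold_roster) and premise 1, O(¬withhold_roster → ¬freeze_account), we obtain O(¬freeze_account).
The contrapositive of premise 6 (O(serve_notice → freeze_account)) is O(¬freeze_account → ¬serve_notice), and O(¬freeze_account) is already established, so O(¬serve_notice).
Premises 3, 5 do not contribute to this derivation.
Hence ¬serve_notice is obligatory.

Obligatory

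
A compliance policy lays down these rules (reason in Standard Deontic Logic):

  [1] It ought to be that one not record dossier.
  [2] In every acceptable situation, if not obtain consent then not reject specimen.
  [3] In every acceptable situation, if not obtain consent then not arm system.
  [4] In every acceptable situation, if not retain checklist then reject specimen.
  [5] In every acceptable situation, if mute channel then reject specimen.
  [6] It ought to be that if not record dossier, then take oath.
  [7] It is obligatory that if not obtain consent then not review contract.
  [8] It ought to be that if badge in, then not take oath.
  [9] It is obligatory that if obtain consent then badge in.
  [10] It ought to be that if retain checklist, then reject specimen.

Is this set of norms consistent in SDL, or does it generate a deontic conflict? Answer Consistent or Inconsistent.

Inconsistent

Premises 10 and 4 cover both cases: O(retain_checklist → reject_specimen) and O(¬retain_checklist → reject_specimen). Since retain_checklist ∨ ¬retain_checklist is a tautology, O(reject_specimen) follows.
Premise 2 is O(¬obtain_consent → ¬reject_specimen); contrapositively O(reject_specimen → obtain_consent). Since O(reject_specimen) holds, K gives O(obtain_consent).
From O(obtain_consent) and premise 9, O(obtain_consent → badge_in), we obtain O(badge_in).
Applying K to premise 8 (O(badge_in → ¬take_oath)) and O(badge_in) yields O(¬take_oath).
Premise 6 is O(¬record_dossier → take_oath); contrapositively O(¬take_oath → record_dossier). Since O(¬take_oath) holds, K gives O(record_dossier).
However, premise 1 gives O(¬record_dossier).
We now have both O(record_dossier) and O(¬record_dossier) — record_dossier is simultaneously obligatory and forbidden, violating the D-axiom.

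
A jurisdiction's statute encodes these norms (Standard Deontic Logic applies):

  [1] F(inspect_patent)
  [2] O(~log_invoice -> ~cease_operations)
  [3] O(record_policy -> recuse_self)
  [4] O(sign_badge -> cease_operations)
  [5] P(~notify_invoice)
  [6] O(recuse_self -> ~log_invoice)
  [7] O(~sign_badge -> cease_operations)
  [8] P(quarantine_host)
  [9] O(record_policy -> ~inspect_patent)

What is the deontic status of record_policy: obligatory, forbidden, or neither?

Premises 7 and 4 cover both cases: O(~sign_badge -> cease_operations) and O(sign_badge -> cease_operations). Since ~sign_badge ∨ sign_badge is a tautology, O(cease_operations) follows.
The contrapositive of premise 2 (O(~log_invoice -> ~cease_operations)) is O(cease_operations -> log_invoice), and O(cease_operations) is already established, so O(log_invoice).
The contrapositive of premise 6 (O(recuse_self -> ~log_invoice)) is O(log_invoice -> ~recuse_self), and O(log_invoice) is already established, so O(~recuse_self).
Premise 3 is O(record_policy -> recuse_self); contrapositively O(~recuse_self -> ~record_policy). Since O(~recuse_self) holds, K gives O(~record_policy).
Premises 1, 5, 8, 9 do not contribute to this derivation.
Thus O(~record_policy), which is F(record_policy): record_policy is forbidden.

Forbidden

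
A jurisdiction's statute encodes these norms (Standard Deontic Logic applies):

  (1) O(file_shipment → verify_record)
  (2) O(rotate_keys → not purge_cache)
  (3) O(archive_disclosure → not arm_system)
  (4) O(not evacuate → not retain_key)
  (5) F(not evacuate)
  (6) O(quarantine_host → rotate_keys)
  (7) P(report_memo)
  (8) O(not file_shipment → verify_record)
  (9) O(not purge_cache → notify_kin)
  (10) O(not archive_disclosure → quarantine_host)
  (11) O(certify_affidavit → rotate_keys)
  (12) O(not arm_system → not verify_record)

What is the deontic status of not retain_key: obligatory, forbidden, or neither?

Neither

Premise 4 is O(not evacuate → not retain_key), but O(not evacuate) is not derivable from the premises, so it does not yield O(not retain_key).
No premise or chain of K-axiom applications forces O(not retain_key), and none forces O(retain_key). So not retain_key is neither obligatory nor forbidden under these norms.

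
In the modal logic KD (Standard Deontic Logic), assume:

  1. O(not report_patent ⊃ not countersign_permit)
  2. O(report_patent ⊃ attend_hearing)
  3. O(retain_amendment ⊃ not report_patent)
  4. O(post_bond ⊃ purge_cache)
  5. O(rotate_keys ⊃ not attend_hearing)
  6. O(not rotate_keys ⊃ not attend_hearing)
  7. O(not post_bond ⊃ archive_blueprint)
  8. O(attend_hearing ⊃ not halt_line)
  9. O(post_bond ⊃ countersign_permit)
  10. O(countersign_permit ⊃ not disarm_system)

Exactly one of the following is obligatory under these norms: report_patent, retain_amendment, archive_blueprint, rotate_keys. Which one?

By case analysis on not rotate_keys: premise 6 gives O(not rotate_keys ⊃ not attend_hearing) and premise 5 gives O(rotate_keys ⊃ not attend_hearing), so O(not attend_hearing) either way.
Premise 2 is O(report_patent ⊃ attend_hearing); contrapositively O(not attend_hearing ⊃ not report_patent). Since O(not attend_hearing) holds, K gives O(not report_patent).
From O(not report_patent) and premise 1, O(not report_patent ⊃ not countersign_permit), we obtain O(not countersign_permit).
The contrapositive of premise 9 (O(post_bond ⊃ countersign_permit)) is O(not countersign_permit ⊃ not post_bond), and O(not countersign_permit) is already established, so O(not post_bond).
Premise 7 is O(not post_bond ⊃ archive_blueprint); since O(not post_bond), deontic closure gives O(archive_blueprint).
So O(archive_blueprint) holds — archive_blueprint is obligatory. None of the other listed options is made obligatory by any chain of premises.

archive_blueprint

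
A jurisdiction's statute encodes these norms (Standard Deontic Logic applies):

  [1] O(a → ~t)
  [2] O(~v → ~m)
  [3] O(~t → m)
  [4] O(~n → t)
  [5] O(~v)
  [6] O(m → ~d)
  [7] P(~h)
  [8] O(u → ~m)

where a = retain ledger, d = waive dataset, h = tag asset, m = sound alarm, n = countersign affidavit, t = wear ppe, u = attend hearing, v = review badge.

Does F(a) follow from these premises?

Yes

Premise 5 gives O(~v).
With premise 2, O(~v → ~m), the K-axiom yields O(~m).
Premise 3 is O(~t → m); contrapositively O(~m → t). Since O(~m) holds, K gives O(t).
Premise 1, O(a → ~t), contraposes to O(t → ~a); with O(t) we get O(~a).
Premises 4, 6, 7, 8 do not contribute to this derivation.
So O(~a) holds, i.e. F(a). The claim follows.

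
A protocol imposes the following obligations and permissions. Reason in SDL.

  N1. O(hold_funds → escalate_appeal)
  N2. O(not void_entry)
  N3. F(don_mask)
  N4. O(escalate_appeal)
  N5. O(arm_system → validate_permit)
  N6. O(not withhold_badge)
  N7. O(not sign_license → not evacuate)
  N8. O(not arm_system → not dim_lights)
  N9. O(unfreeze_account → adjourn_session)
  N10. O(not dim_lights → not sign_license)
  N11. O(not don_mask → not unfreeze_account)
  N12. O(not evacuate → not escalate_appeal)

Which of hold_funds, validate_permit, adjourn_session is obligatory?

validate_permit

Premise 4 gives O(escalate_appeal).
Premise 12, O(not evacuate → not escalate_appeal), contraposes to O(escalate_appeal → evacuate); with O(escalate_appeal) we get O(evacuate).
Premise 7 is O(not sign_license → not evacuate); contrapositively O(evacuate → sign_license). Since O(evacuate) holds, K gives O(sign_license).
Premise 10 is O(not dim_lights → not sign_license); contrapositively O(sign_license → dim_lights). Since O(sign_license) holds, K gives O(dim_lights).
Premise 8, O(not arm_system → not dim_lights), contraposes to O(dim_lights → arm_system); with O(dim_lights) we get O(arm_system).
From O(arm_system) and premise 5, O(arm_system → validate_permit), we obtain O(validate_permit).
So O(validate_permit) holds — validate_permit is obligatory. None of the other listed options is made obligatory by any chain of premises.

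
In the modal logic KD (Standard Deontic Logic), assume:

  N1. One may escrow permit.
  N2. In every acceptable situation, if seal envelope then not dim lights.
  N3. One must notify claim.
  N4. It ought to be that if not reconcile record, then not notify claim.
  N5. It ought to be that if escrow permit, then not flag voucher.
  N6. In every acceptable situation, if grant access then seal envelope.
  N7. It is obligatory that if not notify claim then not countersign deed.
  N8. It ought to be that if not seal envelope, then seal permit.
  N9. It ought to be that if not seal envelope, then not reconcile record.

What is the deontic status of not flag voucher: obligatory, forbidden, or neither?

Premise 5 is O(escrow_permit → ¬flag_voucher), but O(escrow_permit) is not derivable from the premises (the permission P(escrow_permit) asserts only ¬O(¬escrow_permit), not O(escrow_permit)), so it does not yield O(¬flag_voucher).
No premise or chain of K-axiom applications forces O(¬flag_voucher), and none forces O(flag_voucher). So ¬flag_voucher is neither obligatory nor forbidden under these norms.

Neither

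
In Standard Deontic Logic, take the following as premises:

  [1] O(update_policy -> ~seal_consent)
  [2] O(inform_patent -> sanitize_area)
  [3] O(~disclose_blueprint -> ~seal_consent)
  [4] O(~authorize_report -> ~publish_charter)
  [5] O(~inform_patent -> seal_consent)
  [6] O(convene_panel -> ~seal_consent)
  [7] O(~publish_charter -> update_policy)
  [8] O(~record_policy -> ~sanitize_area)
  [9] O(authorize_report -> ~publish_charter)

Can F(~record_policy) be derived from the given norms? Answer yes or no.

Yes

Premises 9 and 4 are O(authorize_report -> ~publish_charter) and O(~authorize_report -> ~publish_charter); every ideal world satisfies authorize_report or ~authorize_report, so in either case ~publish_charter holds — hence O(~publish_charter).
From O(~publish_charter) and premise 7, O(~publish_charter -> update_policy), we obtain O(update_policy).
Applying K to premise 1 (O(update_policy -> ~seal_consent)) and O(update_policy) yields O(~seal_consent).
Premise 5 is O(~inform_patent -> seal_consent); contrapositively O(~seal_consent -> inform_patent). Since O(~seal_consent) holds, K gives O(inform_patent).
Premise 2 is O(inform_patent -> sanitize_area); since O(inform_patent), deontic closure gives O(sanitize_area).
The contrapositive of premise 8 (O(~record_policy -> ~sanitize_area)) is O(sanitize_area -> record_policy), and O(sanitize_area) is already established, so O(record_policy).
Premises 3, 6 do not contribute to this derivation.
So O(record_policy) holds, i.e. F(~record_policy). The claim follows.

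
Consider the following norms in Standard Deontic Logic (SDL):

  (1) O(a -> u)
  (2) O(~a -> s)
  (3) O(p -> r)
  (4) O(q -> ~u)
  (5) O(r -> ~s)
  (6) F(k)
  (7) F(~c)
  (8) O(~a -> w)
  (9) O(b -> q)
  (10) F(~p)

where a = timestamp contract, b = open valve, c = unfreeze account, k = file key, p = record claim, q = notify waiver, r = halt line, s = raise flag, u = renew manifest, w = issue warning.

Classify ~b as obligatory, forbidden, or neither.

Premise 10, F(~p), is equivalent to O(p).
With premise 3, O(p -> r), the K-axiom yields O(r).
Applying K to premise 5 (O(r -> ~s)) and O(r) yields O(~s).
Premise 2, O(~a -> s), contraposes to O(~s -> a); with O(~s) we get O(a).
With premise 1, O(a -> u), the K-axiom yields O(u).
Premise 4, O(q -> ~u), contraposes to O(u -> ~q); with O(u) we get O(~q).
Premise 9 is O(b -> q); contrapositively O(~q -> ~b). Since O(~q) holds, K gives O(~b).
Premises 6, 7, 8 do not contribute to this derivation.
Hence ~b is obligatory.

Obligatory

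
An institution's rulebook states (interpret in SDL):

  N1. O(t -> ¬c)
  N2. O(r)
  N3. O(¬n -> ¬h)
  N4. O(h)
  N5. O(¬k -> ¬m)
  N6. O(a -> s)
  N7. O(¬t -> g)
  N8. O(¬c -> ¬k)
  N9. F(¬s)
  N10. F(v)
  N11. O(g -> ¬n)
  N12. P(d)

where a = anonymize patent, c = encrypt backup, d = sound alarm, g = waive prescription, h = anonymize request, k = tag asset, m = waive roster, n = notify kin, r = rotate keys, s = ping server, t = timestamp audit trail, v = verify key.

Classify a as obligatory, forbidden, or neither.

Premise 6 is O(a -> s); even if O(s) held, inferring O(a) would be affirming the consequent — invalid.
No premise or chain of K-axiom applications forces O(a), and none forces O(¬a). So a is neither obligatory nor forbidden under these norms.

Neither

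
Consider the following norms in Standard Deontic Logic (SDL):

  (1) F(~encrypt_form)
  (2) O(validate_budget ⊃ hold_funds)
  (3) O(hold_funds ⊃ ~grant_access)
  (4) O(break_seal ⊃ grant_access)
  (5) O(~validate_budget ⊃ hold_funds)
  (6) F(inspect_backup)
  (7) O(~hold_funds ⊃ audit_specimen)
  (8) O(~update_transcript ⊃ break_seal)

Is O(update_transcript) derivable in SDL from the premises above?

Premises 5 and 2 cover both cases: O(~validate_budget ⊃ hold_funds) and O(validate_budget ⊃ hold_funds). Since ~validate_budget ∨ validate_budget is a tautology, O(hold_funds) follows.
Premise 3 is O(hold_funds ⊃ ~grant_access); since O(hold_funds), deontic closure gives O(~grant_access).
Premise 4 is O(break_seal ⊃ grant_access); contrapositively O(~grant_access ⊃ ~break_seal). Since O(~grant_access) holds, K gives O(~break_seal).
Premise 8, O(~update_transcript ⊃ break_seal), contraposes to O(~break_seal ⊃ update_transcript); with O(~break_seal) we get O(update_transcript).
Premises 1, 6, 7 do not contribute to this derivation.
So O(update_transcript) follows.

Yes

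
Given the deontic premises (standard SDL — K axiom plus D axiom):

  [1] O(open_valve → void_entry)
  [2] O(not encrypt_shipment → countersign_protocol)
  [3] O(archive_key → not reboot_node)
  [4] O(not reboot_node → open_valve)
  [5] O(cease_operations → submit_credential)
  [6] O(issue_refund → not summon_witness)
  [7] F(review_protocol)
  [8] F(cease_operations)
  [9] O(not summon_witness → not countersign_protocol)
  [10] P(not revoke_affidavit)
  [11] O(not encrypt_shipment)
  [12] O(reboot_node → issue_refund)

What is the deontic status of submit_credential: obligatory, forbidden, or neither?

Premise 5 is O(cease_operations → submit_credential), but O(cease_operations) is not derivable from the premises, so it does not yield O(submit_credential).
No premise or chain of K-axiom applications forces O(submit_credential), and none forces O(not submit_credential). So submit_credential is neither obligatory nor forbidden under these norms.

Neither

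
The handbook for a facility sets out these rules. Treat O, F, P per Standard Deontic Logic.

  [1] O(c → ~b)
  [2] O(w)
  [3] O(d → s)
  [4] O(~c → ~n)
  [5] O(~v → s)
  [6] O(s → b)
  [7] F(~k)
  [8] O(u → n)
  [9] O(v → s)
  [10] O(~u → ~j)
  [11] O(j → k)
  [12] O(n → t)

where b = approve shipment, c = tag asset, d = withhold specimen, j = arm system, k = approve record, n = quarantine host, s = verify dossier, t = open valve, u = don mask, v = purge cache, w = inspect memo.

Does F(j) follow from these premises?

Yes

Premises 5 and 9 are O(~v → s) and O(v → s); every ideal world satisfies ~v or v, so in either case s holds — hence O(s).
Premise 6 is O(s → b); since O(s), deontic closure gives O(b).
Premise 1, O(c → ~b), contraposes to O(b → ~c); with O(b) we get O(~c).
Applying K to premise 4 (O(~c → ~n)) and O(~c) yields O(~n).
The contrapositive of premise 8 (O(u → n)) is O(~n → ~u), and O(~n) is already established, so O(~u).
Applying K to premise 10 (O(~u → ~j)) and O(~u) yields O(~j).
Premises 2, 3, 7, 11, 12 do not contribute to this derivation.
So O(~j) holds, i.e. F(j). The claim follows.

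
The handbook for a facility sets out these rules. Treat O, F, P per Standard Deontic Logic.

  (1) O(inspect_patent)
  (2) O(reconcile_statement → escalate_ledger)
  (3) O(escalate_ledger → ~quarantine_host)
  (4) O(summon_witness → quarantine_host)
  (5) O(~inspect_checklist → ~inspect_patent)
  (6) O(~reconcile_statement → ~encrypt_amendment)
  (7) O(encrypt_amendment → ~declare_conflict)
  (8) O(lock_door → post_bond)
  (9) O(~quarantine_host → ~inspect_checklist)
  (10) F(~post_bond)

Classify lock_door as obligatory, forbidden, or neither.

Premise 8 is O(lock_door → post_bond); even if O(post_bond) held, inferring O(lock_door) would be affirming the consequent — invalid.
No premise or chain of K-axiom applications forces O(lock_door), and none forces O(~lock_door). So lock_door is neither obligatory nor forbidden under these norms.

Neither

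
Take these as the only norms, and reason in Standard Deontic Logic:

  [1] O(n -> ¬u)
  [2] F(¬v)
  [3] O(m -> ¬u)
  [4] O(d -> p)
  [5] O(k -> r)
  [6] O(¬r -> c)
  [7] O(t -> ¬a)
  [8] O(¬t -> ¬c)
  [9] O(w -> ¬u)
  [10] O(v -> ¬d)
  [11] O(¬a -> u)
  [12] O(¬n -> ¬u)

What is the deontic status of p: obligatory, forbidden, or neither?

Neither

Premise 4 is O(d -> p), but O(d) is not derivable from the premises, so it does not yield O(p).
No premise or chain of K-axiom applications forces O(p), and none forces O(¬p). So p is neither obligatory nor forbidden under these norms.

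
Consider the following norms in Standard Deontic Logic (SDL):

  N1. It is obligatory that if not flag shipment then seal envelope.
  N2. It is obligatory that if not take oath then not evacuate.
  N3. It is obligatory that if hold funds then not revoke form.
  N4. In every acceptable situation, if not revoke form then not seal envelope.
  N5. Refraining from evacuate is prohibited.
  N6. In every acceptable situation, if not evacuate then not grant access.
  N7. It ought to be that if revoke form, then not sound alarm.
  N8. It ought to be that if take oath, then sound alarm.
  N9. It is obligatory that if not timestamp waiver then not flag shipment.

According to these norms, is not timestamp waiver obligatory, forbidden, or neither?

F(¬evacuate) at premise 5 means O(evacuate).
Premise 2, O(¬take_oath → ¬evacuate), contraposes to O(evacuate → take_oath); with O(evacuate) we get O(take_oath).
Premise 8 is O(take_oath → sound_alarm); since O(take_oath), deontic closure gives O(sound_alarm).
Premise 7, O(revoke_form → ¬sound_alarm), contraposes to O(sound_alarm → ¬revoke_form); with O(sound_alarm) we get O(¬revoke_form).
Applying K to premise 4 (O(¬revoke_form → ¬seal_envelope)) and O(¬revoke_form) yields O(¬seal_envelope).
Premise 1, O(¬flag_shipment → seal_envelope), contraposes to O(¬seal_envelope → flag_shipment); with O(¬seal_envelope) we get O(flag_shipment).
Premise 9 is O(¬timestamp_waiver → ¬flag_shipment); contrapositively O(flag_shipment → timestamp_waiver). Since O(flag_shipment) holds, K gives O(timestamp_waiver).
Premises 3, 6 do not contribute to this derivation.
Thus O(timestamp_waiver), which is F(¬timestamp_waiver): ¬timestamp_waiver is forbidden.

Forbidden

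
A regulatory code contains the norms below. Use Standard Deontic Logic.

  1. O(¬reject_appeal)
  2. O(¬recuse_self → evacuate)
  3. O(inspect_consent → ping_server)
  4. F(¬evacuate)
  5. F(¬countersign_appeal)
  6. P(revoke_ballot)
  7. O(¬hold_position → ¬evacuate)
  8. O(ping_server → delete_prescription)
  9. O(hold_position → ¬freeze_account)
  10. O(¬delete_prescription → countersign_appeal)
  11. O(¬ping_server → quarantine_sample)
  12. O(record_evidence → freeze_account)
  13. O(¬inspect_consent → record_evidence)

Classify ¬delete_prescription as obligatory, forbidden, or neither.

Premise 4 is F(¬evacuate), i.e. O(evacuate).
The contrapositive of premise 7 (O(¬hold_position → ¬evacuate)) is O(evacuate → hold_position), and O(evacuate) is already established, so O(hold_position).
Applying K to premise 9 (O(hold_position → ¬freeze_account)) and O(hold_position) yields O(¬freeze_account).
Premise 12, O(record_evidence → freeze_account), contraposes to O(¬freeze_account → ¬record_evidence); with O(¬freeze_account) we get O(¬record_evidence).
Premise 13, O(¬inspect_consent → record_evidence), contraposes to O(¬record_evidence → inspect_consent); with O(¬record_evidence) we get O(inspect_consent).
From O(inspect_consent) and premise 3, O(inspect_consent → ping_server), we obtain O(ping_server).
With premise 8, O(ping_server → delete_prescription), the K-axiom yields O(delete_prescription).
Premises 1, 2, 5, 6, 10, 11 do not contribute to this derivation.
Thus O(delete_prescription), which is F(¬delete_prescription): ¬delete_prescription is forbidden.

Forbidden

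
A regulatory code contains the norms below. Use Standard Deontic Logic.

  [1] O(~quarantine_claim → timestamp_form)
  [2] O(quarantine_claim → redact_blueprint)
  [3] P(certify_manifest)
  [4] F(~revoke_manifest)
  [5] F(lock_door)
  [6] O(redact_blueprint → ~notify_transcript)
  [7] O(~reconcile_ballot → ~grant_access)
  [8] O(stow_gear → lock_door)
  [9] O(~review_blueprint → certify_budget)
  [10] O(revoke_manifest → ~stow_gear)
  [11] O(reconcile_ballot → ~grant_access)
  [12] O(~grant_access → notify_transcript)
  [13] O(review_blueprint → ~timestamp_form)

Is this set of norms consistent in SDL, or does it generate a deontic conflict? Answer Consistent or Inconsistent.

Consistent

Premise 8 is O(stow_gear → lock_door), but O(stow_gear) is not derivable from the premises, so it does not yield O(lock_door).
So O(lock_door) is not derivable, and the apparent clash with O(~lock_door) does not arise.
A world satisfying every obligation exists (e.g. certify_budget=true, certify_manifest=false, grant_access=false, lock_door=false, notify_transcript=true, quarantine_claim=false, reconcile_ballot=false, redact_blueprint=false, review_blueprint=false, revoke_manifest=true, stow_gear=false, timestamp_form=true); no atom is both obligatory and forbidden, so the set is consistent.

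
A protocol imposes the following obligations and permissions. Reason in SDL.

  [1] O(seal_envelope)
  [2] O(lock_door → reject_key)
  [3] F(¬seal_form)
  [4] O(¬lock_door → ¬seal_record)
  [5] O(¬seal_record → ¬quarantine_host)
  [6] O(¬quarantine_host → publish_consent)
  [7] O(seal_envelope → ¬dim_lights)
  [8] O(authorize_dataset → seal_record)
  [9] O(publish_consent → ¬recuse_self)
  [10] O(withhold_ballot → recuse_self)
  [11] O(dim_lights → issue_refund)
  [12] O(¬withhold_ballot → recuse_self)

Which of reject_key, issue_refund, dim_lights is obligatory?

reject_key

Premises 10 and 12 cover both cases: O(withhold_ballot → recuse_self) and O(¬withhold_ballot → recuse_self). Since withhold_ballot ∨ ¬withhold_ballot is a tautology, O(recuse_self) follows.
The contrapositive of premise 9 (O(publish_consent → ¬recuse_self)) is O(recuse_self → ¬publish_consent), and O(recuse_self) is already established, so O(¬publish_consent).
The contrapositive of premise 6 (O(¬quarantine_host → publish_consent)) is O(¬publish_consent → quarantine_host), and O(¬publish_consent) is already established, so O(quarantine_host).
Premise 5 is O(¬seal_record → ¬quarantine_host); contrapositively O(quarantine_host → seal_record). Since O(quarantine_host) holds, K gives O(seal_record).
The contrapositive of premise 4 (O(¬lock_door → ¬seal_record)) is O(seal_record → lock_door), and O(seal_record) is already established, so O(lock_door).
Premise 2 is O(lock_door → reject_key); since O(lock_door), deontic closure gives O(reject_key).
So O(reject_key) holds — reject_key is obligatory. None of the other listed options is made obligatory by any chain of premises.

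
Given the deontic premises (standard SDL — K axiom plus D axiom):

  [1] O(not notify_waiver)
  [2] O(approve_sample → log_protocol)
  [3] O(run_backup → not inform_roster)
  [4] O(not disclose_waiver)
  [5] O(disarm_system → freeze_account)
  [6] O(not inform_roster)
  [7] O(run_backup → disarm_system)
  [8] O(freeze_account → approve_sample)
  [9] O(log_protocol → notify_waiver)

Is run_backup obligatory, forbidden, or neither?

From premise 1 we have O(not notify_waiver).
Premise 9 is O(log_protocol → notify_waiver); contrapositively O(not notify_waiver → not log_protocol). Since O(not notify_waiver) holds, K gives O(not log_protocol).
Premise 2, O(approve_sample → log_protocol), contraposes to O(not log_protocol → not approve_sample); with O(not log_protocol) we get O(not approve_sample).
Premise 8 is O(freeze_account → approve_sample); contrapositively O(not approve_sample → not freeze_account). Since O(not approve_sample) holds, K gives O(not freeze_account).
The contrapositive of premise 5 (O(disarm_system → freeze_account)) is O(not freeze_account → not disarm_system), and O(not freeze_account) is already established, so O(not disarm_system).
Premise 7, O(run_backup → disarm_system), contraposes to O(not disarm_system → not run_backup); with O(not disarm_system) we get O(not run_backup).
Premises 3, 4, 6 do not contribute to this derivation.
Thus O(not run_backup), which is F(run_backup): run_backup is forbidden.

Forbidden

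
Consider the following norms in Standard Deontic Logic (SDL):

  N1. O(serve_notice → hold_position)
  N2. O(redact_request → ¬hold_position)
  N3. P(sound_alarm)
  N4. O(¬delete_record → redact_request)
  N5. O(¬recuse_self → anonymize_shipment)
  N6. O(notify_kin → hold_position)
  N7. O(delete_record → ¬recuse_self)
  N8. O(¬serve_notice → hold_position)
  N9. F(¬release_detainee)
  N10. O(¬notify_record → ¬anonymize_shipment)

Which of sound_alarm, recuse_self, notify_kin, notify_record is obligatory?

notify_record

By case analysis on ¬serve_notice: premise 8 gives O(¬serve_notice → hold_position) and premise 1 gives O(serve_notice → hold_position), so O(hold_position) either way.
The contrapositive of premise 2 (O(redact_request → ¬hold_position)) is O(hold_position → ¬redact_request), and O(hold_position) is already established, so O(¬redact_request).
The contrapositive of premise 4 (O(¬delete_record → redact_request)) is O(¬redact_request → delete_record), and O(¬redact_request) is already established, so O(delete_record).
With premise 7, O(delete_record → ¬recuse_self), the K-axiom yields O(¬recuse_self).
From O(¬recuse_self) and premise 5, O(¬recuse_self → anonymize_shipment), we obtain O(anonymize_shipment).
Premise 10, O(¬notify_record → ¬anonymize_shipment), contraposes to O(anonymize_shipment → notify_record); with O(anonymize_shipment) we get O(notify_record).
So O(notify_record) holds — notify_record is obligatory. None of the other listed options is made obligatory by any chain of premises.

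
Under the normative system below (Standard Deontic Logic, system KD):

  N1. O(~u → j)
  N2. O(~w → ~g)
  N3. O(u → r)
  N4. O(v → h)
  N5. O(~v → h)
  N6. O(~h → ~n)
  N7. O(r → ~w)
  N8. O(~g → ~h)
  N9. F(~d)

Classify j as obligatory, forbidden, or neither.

Obligatory

By case analysis on v: premise 4 gives O(v → h) and premise 5 gives O(~v → h), so O(h) either way.
Premise 8 is O(~g → ~h); contrapositively O(h → g). Since O(h) holds, K gives O(g).
The contrapositive of premise 2 (O(~w → ~g)) is O(g → w), and O(g) is already established, so O(w).
Premise 7 is O(r → ~w); contrapositively O(w → ~r). Since O(w) holds, K gives O(~r).
Premise 3 is O(u → r); contrapositively O(~r → ~u). Since O(~r) holds, K gives O(~u).
Applying K to premise 1 (O(~u → j)) and O(~u) yields O(j).
Premises 6, 9 do not contribute to this derivation.
Hence j is obligatory.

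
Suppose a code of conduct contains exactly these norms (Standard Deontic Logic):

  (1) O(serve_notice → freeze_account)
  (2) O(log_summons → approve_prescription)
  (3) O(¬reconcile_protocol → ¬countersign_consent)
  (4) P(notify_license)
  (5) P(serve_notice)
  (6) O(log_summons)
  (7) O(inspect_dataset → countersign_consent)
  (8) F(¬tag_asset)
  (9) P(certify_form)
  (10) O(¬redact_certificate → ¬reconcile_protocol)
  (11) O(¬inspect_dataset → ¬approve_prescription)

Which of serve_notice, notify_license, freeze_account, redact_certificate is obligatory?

redact_certificate

Premise 6 gives O(log_summons).
From O(log_summons) and premise 2, O(log_summons → approve_prescription), we obtain O(approve_prescription).
Premise 11, O(¬inspect_dataset → ¬approve_prescription), contraposes to O(approve_prescription → inspect_dataset); with O(approve_prescription) we get O(inspect_dataset).
With premise 7, O(inspect_dataset → countersign_consent), the K-axiom yields O(countersign_consent).
The contrapositive of premise 3 (O(¬reconcile_protocol → ¬countersign_consent)) is O(countersign_consent → reconcile_protocol), and O(countersign_consent) is already established, so O(reconcile_protocol).
Premise 10 is O(¬redact_certificate → ¬reconcile_protocol); contrapositively O(reconcile_protocol → redact_certificate). Since O(reconcile_protocol) holds, K gives O(redact_certificate).
So O(redact_certificate) holds — redact_certificate is obligatory. None of the other listed options is made obligatory by any chain of premises.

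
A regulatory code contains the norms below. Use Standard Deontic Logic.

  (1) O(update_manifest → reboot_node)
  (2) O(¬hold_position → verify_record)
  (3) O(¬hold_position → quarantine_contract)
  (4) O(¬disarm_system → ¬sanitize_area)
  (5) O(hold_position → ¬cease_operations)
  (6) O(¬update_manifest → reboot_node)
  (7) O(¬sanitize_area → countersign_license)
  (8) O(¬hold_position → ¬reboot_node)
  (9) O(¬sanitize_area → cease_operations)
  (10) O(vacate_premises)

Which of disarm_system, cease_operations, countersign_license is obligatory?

Premises 1 and 6 are O(update_manifest → reboot_node) and O(¬update_manifest → reboot_node); every ideal world satisfies update_manifest or ¬update_manifest, so in either case reboot_node holds — hence O(reboot_node).
Premise 8 is O(¬hold_position → ¬reboot_node); contrapositively O(reboot_node → hold_position). Since O(reboot_node) holds, K gives O(hold_position).
Applying K to premise 5 (O(hold_position → ¬cease_operations)) and O(hold_position) yields O(¬cease_operations).
Premise 9, O(¬sanitize_area → cease_operations), contraposes to O(¬cease_operations → sanitize_area); with O(¬cease_operations) we get O(sanitize_area).
Premise 4 is O(¬disarm_system → ¬sanitize_area); contrapositively O(sanitize_area → disarm_system). Since O(sanitize_area) holds, K gives O(disarm_system).
So O(disarm_system) holds — disarm_system is obligatory. None of the other listed options is made obligatory by any chain of premises.

disarm_system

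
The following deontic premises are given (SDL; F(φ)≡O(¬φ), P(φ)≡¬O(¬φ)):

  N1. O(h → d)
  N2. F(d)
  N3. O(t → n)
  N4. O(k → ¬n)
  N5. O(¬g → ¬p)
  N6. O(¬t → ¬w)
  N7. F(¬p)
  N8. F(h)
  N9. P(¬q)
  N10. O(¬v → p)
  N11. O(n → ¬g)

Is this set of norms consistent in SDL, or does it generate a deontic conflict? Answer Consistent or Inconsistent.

Premise 1 is O(h → d), but O(h) is not derivable from the premises, so it does not yield O(d).
So O(d) is not derivable, and the apparent clash with O(¬d) does not arise.
A world satisfying every obligation exists (e.g. d=false, g=true, h=false, k=false, n=false, p=true, q=false, t=false, v=false, w=false); no atom is both obligatory and forbidden, so the set is consistent.

Consistent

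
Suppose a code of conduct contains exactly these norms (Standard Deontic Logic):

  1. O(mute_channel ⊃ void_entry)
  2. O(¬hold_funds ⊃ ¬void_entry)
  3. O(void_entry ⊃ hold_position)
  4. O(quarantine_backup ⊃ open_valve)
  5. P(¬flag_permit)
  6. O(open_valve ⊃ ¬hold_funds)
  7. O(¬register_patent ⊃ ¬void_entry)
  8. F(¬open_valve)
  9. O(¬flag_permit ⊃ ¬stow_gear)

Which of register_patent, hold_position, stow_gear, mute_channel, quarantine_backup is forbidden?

mute_channel

Premise 8, F(¬open_valve), is equivalent to O(open_valve).
Premise 6 is O(open_valve ⊃ ¬hold_funds); since O(open_valve), deontic closure gives O(¬hold_funds).
Applying K to premise 2 (O(¬hold_funds ⊃ ¬void_entry)) and O(¬hold_funds) yields O(¬void_entry).
Premise 1, O(mute_channel ⊃ void_entry), contraposes to O(¬void_entry ⊃ ¬mute_channel); with O(¬void_entry) we get O(¬mute_channel).
So O(¬mute_channel) holds, i.e. mute_channel is forbidden. None of the other listed options is forbidden under the premises.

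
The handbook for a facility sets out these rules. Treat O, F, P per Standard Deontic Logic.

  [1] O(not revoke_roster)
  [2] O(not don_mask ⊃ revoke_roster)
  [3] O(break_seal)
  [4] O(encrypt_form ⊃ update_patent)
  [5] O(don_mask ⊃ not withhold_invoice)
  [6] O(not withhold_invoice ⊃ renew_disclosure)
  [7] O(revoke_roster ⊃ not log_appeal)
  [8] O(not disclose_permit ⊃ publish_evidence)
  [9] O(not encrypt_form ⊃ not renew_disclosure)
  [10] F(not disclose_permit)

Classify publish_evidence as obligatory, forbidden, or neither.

Premise 8 is O(not disclose_permit ⊃ publish_evidence), but O(not disclose_permit) is not derivable from the premises, so it does not yield O(publish_evidence).
No premise or chain of K-axiom applications forces O(publish_evidence), and none forces O(not publish_evidence). So publish_evidence is neither obligatory nor forbidden under these norms.

Neither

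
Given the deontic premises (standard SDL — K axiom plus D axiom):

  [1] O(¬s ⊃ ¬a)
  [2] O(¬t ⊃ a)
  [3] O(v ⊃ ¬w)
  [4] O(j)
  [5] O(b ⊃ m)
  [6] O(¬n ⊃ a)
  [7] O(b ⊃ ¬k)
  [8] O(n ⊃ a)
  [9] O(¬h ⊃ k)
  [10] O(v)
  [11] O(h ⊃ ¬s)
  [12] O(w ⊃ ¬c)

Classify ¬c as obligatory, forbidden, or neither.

Neither

Premise 12 is O(w ⊃ ¬c), but O(w) is not derivable from the premises, so it does not yield O(¬c).
No premise or chain of K-axiom applications forces O(¬c), and none forces O(c). So ¬c is neither obligatory nor forbidden under these norms.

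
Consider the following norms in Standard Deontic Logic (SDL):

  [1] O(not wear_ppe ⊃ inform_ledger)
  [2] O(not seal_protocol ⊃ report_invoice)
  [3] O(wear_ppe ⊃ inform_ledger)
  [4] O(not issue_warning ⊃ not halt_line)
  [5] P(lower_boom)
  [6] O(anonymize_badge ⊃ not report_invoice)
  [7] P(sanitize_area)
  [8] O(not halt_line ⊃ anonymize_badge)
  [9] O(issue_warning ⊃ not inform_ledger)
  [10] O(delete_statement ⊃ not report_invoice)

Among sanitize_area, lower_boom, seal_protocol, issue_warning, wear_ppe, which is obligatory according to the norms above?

Premises 3 and 1 are O(wear_ppe ⊃ inform_ledger) and O(not wear_ppe ⊃ inform_ledger); every ideal world satisfies wear_ppe or not wear_ppe, so in either case inform_ledger holds — hence O(inform_ledger).
Premise 9 is O(issue_warning ⊃ not inform_ledger); contrapositively O(inform_ledger ⊃ not issue_warning). Since O(inform_ledger) holds, K gives O(not issue_warning).
Applying K to premise 4 (O(not issue_warning ⊃ not halt_line)) and O(not issue_warning) yields O(not halt_line).
Applying K to premise 8 (O(not halt_line ⊃ anonymize_badge)) and O(not halt_line) yields O(anonymize_badge).
Premise 6 is O(anonymize_badge ⊃ not report_invoice); since O(anonymize_badge), deontic closure gives O(not report_invoice).
Premise 2 is O(not seal_protocol ⊃ report_invoice); contrapositively O(not report_invoice ⊃ seal_protocol). Since O(not report_invoice) holds, K gives O(seal_protocol).
So O(seal_protocol) holds — seal_protocol is obligatory. None of the other listed options is made obligatory by any chain of premises.

seal_protocol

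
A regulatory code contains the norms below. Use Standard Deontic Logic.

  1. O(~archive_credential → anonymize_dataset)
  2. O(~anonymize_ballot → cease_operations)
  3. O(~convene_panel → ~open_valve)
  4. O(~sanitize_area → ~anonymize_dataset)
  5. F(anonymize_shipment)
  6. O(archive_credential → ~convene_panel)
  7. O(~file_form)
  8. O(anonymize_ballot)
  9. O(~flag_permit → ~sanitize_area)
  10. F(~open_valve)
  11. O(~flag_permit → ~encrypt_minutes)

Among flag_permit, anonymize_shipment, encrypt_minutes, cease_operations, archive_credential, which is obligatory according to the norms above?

flag_permit

F(~open_valve) at premise 10 means O(open_valve).
Premise 3 is O(~convene_panel → ~open_valve); contrapositively O(open_valve → convene_panel). Since O(open_valve) holds, K gives O(convene_panel).
The contrapositive of premise 6 (O(archive_credential → ~convene_panel)) is O(convene_panel → ~archive_credential), and O(convene_panel) is already established, so O(~archive_credential).
With premise 1, O(~archive_credential → anonymize_dataset), the K-axiom yields O(anonymize_dataset).
The contrapositive of premise 4 (O(~sanitize_area → ~anonymize_dataset)) is O(anonymize_dataset → sanitize_area), and O(anonymize_dataset) is already established, so O(sanitize_area).
Premise 9, O(~flag_permit → ~sanitize_area), contraposes to O(sanitize_area → flag_permit); with O(sanitize_area) we get O(flag_permit).
So O(flag_permit) holds — flag_permit is obligatory. None of the other listed options is made obligatory by any chain of premises.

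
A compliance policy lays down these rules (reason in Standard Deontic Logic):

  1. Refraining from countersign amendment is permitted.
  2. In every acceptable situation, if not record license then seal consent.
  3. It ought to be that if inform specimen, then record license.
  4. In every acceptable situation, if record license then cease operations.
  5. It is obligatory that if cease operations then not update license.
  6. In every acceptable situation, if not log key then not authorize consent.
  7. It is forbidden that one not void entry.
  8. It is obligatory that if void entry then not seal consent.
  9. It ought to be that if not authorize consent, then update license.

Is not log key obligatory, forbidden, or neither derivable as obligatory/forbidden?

F(¬void_entry) at premise 7 means O(void_entry).
Premise 8 is O(void_entry → ¬seal_consent); since O(void_entry), deontic closure gives O(¬seal_consent).
The contrapositive of premise 2 (O(¬record_license → seal_consent)) is O(¬seal_consent → record_license), and O(¬seal_consent) is already established, so O(record_license).
From O(record_license) and premise 4, O(record_license → cease_operations), we obtain O(cease_operations).
With premise 5, O(cease_operations → ¬update_license), the K-axiom yields O(¬update_license).
Premise 9 is O(¬authorize_consent → update_license); contrapositively O(¬update_license → authorize_consent). Since O(¬update_license) holds, K gives O(authorize_consent).
The contrapositive of premise 6 (O(¬log_key → ¬authorize_consent)) is O(authorize_consent → log_key), and O(authorize_consent) is already established, so O(log_key).
Premises 1, 3 do not contribute to this derivation.
Thus O(log_key), which is F(¬log_key): ¬log_key is forbidden.

Forbidden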